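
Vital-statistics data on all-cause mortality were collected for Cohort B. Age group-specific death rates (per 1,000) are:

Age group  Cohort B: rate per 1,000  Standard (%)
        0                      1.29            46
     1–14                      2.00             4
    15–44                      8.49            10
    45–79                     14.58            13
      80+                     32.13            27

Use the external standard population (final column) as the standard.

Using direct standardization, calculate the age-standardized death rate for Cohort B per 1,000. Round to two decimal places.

12.09

Standard weights: 0.46, 0.04, 0.10, 0.13, 0.27.
Standardized rate: 0.4600×1.29 + 0.0400×2.00 + 0.1000×8.49 + 0.1300×14.58 + 0.2700×32.13 = 12.0929 per 1,000.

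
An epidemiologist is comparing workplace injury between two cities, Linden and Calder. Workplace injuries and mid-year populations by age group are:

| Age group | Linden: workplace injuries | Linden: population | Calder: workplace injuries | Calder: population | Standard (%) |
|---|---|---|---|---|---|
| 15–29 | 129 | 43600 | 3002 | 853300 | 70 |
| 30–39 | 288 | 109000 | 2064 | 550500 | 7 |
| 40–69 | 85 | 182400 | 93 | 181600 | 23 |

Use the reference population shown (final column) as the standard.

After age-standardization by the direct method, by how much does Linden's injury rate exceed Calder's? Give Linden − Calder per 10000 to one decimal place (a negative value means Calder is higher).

Age-specific rates per 10000 for Linden: 29.59, 26.42, 4.66.
For Calder: 35.18, 37.49, 5.12.
Standard weights: 0.70, 0.07, 0.23.
Linden: 0.7000×29.59 + 0.0700×26.42 + 0.2300×4.66 = 23.6324 per 10000.
Calder: 0.7000×35.18 + 0.0700×37.49 + 0.2300×5.12 = 28.4291 per 10000.
Difference = 23.6324 − 28.4291 = -4.7968.

-4.8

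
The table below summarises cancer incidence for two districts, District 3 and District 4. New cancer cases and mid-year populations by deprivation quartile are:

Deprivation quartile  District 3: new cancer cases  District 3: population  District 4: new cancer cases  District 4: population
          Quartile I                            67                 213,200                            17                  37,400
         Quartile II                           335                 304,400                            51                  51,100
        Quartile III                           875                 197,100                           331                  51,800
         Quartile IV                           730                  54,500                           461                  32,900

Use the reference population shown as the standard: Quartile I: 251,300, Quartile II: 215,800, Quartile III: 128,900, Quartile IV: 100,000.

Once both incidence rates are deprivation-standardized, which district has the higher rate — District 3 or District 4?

District 4

Deprivation-specific rates per 100,000 for District 3: 31.43, 110.05, 443.94, 1339.45.
For District 4: 45.45, 99.80, 639.00, 1401.22.
Standard total = 696,000; weights = 0.3611, 0.3101, 0.1852, 0.1437.
District 3: 0.3611×31.43 + 0.3101×110.05 + 0.1852×443.94 + 0.1437×1339.45 = 320.1367 per 100,000.
District 4: 0.3611×45.45 + 0.3101×99.80 + 0.1852×639.00 + 0.1437×1401.22 = 367.0240 per 100,000.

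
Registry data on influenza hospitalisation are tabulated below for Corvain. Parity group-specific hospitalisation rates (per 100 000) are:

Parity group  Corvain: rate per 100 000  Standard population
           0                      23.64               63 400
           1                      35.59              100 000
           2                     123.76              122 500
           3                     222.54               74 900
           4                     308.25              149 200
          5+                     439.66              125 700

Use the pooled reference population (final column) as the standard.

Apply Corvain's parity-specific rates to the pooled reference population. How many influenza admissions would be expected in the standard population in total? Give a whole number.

1381

Expected influenza admissions = Σ (standard pop × parity-specific rate ÷ 100 000)
= 63 400×23.64/100 000 + 100 000×35.59/100 000 + 122 500×123.76/100 000 + 74 900×222.54/100 000 + 149 200×308.25/100 000 + 125 700×439.66/100 000
= 14.99 + 35.59 + 151.61 + 166.68 + 459.91 + 552.65 = 1381.43.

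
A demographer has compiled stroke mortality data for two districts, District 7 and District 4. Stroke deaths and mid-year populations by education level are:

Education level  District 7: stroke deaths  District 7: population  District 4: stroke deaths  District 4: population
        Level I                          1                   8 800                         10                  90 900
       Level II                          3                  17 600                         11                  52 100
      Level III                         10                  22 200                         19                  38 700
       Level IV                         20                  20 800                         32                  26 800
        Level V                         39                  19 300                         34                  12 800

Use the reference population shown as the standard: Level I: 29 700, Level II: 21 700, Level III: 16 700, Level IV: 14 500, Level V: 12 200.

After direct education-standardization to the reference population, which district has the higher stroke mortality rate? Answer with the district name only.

District 4

Education-specific rates per 100 000 for District 7: 11.36, 17.05, 45.05, 96.15, 202.07.
For District 4: 11.00, 21.11, 49.10, 119.40, 265.62.
Standard total = 94 800; weights = 0.3133, 0.2289, 0.1762, 0.1530, 0.1287.
District 7: 0.3133×11.36 + 0.2289×17.05 + 0.1762×45.05 + 0.1530×96.15 + 0.1287×202.07 = 56.1092 per 100 000.
District 4: 0.3133×11.00 + 0.2289×21.11 + 0.1762×49.10 + 0.1530×119.40 + 0.1287×265.62 = 69.3751 per 100 000.
The crude rates (82.30 vs 47.90) would put District 7 higher, but that reflects its education composition; once standardized to a common education structure, District 4 has the higher underlying rate.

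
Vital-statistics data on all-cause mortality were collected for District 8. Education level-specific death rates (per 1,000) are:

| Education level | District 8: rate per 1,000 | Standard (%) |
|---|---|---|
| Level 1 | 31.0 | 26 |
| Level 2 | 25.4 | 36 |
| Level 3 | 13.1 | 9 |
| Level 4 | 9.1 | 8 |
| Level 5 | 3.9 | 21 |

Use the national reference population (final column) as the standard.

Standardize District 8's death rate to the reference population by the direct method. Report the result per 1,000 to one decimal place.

Standard weights: 0.26, 0.36, 0.09, 0.08, 0.21.
Standardized rate: 0.2600×31.0 + 0.3600×25.4 + 0.0900×13.1 + 0.0800×9.1 + 0.2100×3.9 = 19.9300 per 1,000.

19.9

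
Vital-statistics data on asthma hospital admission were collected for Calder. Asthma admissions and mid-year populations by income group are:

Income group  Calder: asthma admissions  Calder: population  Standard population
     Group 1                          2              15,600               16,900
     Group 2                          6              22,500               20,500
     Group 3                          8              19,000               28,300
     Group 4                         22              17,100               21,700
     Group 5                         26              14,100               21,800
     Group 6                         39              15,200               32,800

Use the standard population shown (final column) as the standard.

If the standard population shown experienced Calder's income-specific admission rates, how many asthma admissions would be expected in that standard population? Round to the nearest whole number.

172

Income-specific rates per 10,000 for Calder: 1.28, 2.67, 4.21, 12.87, 18.44, 25.66.
Expected asthma admissions = Σ (standard pop × income-specific rate ÷ 10,000)
= 16,900×1.28/10,000 + 20,500×2.67/10,000 + 28,300×4.21/10,000 + 21,700×12.87/10,000 + 21,800×18.44/10,000 + 32,800×25.66/10,000
= 2.17 + 5.47 + 11.92 + 27.92 + 40.20 + 84.16 = 171.82.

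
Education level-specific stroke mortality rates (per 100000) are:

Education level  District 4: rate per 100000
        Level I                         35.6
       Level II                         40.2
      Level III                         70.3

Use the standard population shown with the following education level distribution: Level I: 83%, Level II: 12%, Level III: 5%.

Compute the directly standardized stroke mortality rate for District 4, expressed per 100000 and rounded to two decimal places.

37.89

Standard weights: 0.83, 0.12, 0.05.
Standardized rate: 0.8300×35.6 + 0.1200×40.2 + 0.0500×70.3 = 37.8870 per 100000.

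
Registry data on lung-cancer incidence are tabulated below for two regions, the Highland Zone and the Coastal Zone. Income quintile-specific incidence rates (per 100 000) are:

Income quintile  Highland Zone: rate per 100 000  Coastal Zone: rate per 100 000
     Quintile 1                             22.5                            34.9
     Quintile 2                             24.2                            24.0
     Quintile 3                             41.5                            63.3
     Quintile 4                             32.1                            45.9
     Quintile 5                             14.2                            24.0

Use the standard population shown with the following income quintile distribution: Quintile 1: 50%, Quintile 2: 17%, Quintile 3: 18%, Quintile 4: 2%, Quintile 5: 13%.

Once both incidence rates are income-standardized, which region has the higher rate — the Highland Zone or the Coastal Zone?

Standard weights: 0.50, 0.17, 0.18, 0.02, 0.13.
The Highland Zone: 0.5000×22.5 + 0.1700×24.2 + 0.1800×41.5 + 0.0200×32.1 + 0.1300×14.2 = 25.3220 per 100 000.
The Coastal Zone: 0.5000×34.9 + 0.1700×24.0 + 0.1800×63.3 + 0.0200×45.9 + 0.1300×24.0 = 36.9620 per 100 000.

Coastal Zone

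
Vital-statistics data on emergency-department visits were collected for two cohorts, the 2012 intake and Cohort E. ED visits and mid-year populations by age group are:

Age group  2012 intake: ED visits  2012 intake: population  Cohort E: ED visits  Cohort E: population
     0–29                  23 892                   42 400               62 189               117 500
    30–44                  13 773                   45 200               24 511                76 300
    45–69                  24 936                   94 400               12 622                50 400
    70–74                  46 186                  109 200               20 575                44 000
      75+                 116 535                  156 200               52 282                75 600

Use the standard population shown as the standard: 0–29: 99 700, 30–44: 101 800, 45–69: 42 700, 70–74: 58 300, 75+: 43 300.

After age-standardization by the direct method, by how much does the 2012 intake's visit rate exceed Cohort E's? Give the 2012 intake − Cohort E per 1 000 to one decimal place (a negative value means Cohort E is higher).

Age-specific rates per 1 000 for the 2012 intake: 563.491, 304.712, 264.153, 422.949, 746.063.
For Cohort E: 529.268, 321.245, 250.437, 467.614, 691.561.
Standard total = 345 800; weights = 0.2883, 0.2944, 0.1235, 0.1686, 0.1252.
The 2012 intake: 0.2883×563.491 + 0.2944×304.712 + 0.1235×264.153 + 0.1686×422.949 + 0.1252×746.063 = 449.5126 per 1 000.
Cohort E: 0.2883×529.268 + 0.2944×321.245 + 0.1235×250.437 + 0.1686×467.614 + 0.1252×691.561 = 443.5248 per 1 000.
Difference = 449.5126 − 443.5248 = 5.9878.

6.0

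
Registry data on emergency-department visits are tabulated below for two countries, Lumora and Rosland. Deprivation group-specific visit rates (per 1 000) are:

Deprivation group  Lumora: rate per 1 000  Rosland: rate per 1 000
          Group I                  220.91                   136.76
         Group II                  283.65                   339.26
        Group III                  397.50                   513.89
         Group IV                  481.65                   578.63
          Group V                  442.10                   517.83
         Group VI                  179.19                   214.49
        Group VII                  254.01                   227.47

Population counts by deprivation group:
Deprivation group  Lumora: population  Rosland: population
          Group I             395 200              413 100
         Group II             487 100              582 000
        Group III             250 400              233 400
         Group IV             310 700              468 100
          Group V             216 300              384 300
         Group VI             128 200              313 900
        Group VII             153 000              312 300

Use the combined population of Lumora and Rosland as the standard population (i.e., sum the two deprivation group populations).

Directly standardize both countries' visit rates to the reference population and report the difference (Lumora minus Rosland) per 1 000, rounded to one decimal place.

Combined standard total = 4 648 000; weights = 0.1739, 0.2300, 0.1041, 0.1676, 0.1292, 0.0951, 0.1001.
Lumora: 0.1739×220.91 + 0.2300×283.65 + 0.1041×397.50 + 0.1676×481.65 + 0.1292×442.10 + 0.0951×179.19 + 0.1001×254.01 = 325.3372 per 1 000.
Rosland: 0.1739×136.76 + 0.2300×339.26 + 0.1041×513.89 + 0.1676×578.63 + 0.1292×517.83 + 0.0951×214.49 + 0.1001×227.47 = 362.3450 per 1 000.
Difference = 325.3372 − 362.3450 = -37.0078.

-37.0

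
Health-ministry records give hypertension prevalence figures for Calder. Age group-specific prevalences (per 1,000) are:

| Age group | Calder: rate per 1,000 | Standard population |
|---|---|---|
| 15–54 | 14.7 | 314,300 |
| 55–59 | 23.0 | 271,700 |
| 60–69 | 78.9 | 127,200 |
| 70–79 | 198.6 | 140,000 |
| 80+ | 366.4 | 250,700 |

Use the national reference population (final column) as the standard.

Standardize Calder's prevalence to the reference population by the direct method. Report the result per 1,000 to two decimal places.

127.34

Standard total = 1,103,900; weights = 0.2847, 0.2461, 0.1152, 0.1268, 0.2271.
Standardized rate: 0.2847×14.7 + 0.2461×23.0 + 0.1152×78.9 + 0.1268×198.6 + 0.2271×366.4 = 127.3357 per 1,000.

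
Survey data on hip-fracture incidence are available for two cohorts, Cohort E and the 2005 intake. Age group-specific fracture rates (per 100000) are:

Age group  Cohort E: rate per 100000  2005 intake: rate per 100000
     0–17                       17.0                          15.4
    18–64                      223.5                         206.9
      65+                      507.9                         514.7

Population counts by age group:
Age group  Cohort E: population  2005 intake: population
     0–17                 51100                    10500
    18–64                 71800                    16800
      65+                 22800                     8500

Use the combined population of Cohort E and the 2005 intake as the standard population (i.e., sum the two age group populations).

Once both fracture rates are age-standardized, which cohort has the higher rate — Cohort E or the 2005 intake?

Combined standard total = 181500; weights = 0.3394, 0.4882, 0.1725.
Cohort E: 0.3394×17.0 + 0.4882×223.5 + 0.1725×507.9 = 202.4604 per 100000.
The 2005 intake: 0.3394×15.4 + 0.4882×206.9 + 0.1725×514.7 = 194.9867 per 100000.
The crude rates (195.58 vs 223.81) would put the 2005 intake higher, but that reflects its age composition; once standardized to a common age structure, Cohort E has the higher underlying rate.

Cohort E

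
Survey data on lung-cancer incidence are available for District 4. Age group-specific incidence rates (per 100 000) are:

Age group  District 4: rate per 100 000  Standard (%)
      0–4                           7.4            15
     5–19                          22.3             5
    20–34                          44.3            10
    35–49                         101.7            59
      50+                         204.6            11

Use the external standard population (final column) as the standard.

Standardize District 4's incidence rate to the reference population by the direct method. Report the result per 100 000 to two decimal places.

Standard weights: 0.15, 0.05, 0.10, 0.59, 0.11.
Standardized rate: 0.1500×7.4 + 0.0500×22.3 + 0.1000×44.3 + 0.5900×101.7 + 0.1100×204.6 = 89.1640 per 100 000.

89.16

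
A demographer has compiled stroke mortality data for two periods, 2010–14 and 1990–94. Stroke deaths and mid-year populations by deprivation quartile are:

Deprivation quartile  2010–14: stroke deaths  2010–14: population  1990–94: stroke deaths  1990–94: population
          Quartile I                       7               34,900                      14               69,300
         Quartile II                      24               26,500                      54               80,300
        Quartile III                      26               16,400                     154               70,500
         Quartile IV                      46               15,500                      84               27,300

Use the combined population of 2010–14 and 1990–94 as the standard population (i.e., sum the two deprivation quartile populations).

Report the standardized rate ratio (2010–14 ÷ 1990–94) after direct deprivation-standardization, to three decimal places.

0.923

Deprivation-specific rates per 100,000 for 2010–14: 20.06, 90.57, 158.54, 296.77.
For 1990–94: 20.20, 67.25, 218.44, 307.69.
Combined standard total = 340,700; weights = 0.3058, 0.3135, 0.2551, 0.1256.
2010–14: 0.3058×20.06 + 0.3135×90.57 + 0.2551×158.54 + 0.1256×296.77 = 112.2430 per 100,000.
1990–94: 0.3058×20.20 + 0.3135×67.25 + 0.2551×218.44 + 0.1256×307.69 = 121.6283 per 100,000.
Ratio = 112.2430 ÷ 121.6283 = 0.92284.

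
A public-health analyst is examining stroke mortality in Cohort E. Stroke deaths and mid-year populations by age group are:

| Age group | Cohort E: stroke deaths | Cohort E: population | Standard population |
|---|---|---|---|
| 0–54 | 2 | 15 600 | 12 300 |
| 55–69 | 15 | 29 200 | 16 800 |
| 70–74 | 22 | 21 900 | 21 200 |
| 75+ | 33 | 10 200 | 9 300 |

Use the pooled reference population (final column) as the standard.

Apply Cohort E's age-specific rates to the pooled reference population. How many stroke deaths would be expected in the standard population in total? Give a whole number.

Age-specific rates per 100 000 for Cohort E: 12.82, 51.37, 100.46, 323.53.
Expected stroke deaths = Σ (standard pop × age-specific rate ÷ 100 000)
= 12 300×12.82/100 000 + 16 800×51.37/100 000 + 21 200×100.46/100 000 + 9 300×323.53/100 000
= 1.58 + 8.63 + 21.30 + 30.09 = 61.59.

62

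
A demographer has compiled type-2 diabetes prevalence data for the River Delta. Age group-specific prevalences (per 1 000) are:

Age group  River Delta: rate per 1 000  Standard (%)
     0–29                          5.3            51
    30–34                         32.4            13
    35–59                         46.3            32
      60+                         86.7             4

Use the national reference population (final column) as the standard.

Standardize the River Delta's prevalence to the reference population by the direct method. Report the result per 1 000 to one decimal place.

Standard weights: 0.51, 0.13, 0.32, 0.04.
Standardized rate: 0.5100×5.3 + 0.1300×32.4 + 0.3200×46.3 + 0.0400×86.7 = 25.1990 per 1 000.

25.2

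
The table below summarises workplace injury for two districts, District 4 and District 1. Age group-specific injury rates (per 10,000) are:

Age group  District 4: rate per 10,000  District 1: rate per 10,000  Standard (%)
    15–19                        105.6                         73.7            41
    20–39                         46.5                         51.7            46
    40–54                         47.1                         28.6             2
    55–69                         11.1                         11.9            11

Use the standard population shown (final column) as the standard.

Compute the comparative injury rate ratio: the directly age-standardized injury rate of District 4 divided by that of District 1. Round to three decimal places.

1.196

Standard weights: 0.41, 0.46, 0.02, 0.11.
District 4: 0.4100×105.6 + 0.4600×46.5 + 0.0200×47.1 + 0.1100×11.1 = 66.8490 per 10,000.
District 1: 0.4100×73.7 + 0.4600×51.7 + 0.0200×28.6 + 0.1100×11.9 = 55.8800 per 10,000.
Ratio = 66.8490 ÷ 55.8800 = 1.19630.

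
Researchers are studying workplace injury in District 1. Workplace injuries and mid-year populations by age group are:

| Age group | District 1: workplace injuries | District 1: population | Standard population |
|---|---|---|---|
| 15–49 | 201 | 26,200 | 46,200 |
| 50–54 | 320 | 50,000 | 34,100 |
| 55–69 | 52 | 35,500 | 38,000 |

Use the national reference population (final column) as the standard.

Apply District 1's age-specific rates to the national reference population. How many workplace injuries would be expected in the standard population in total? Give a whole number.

Age-specific rates per 10,000 for District 1: 76.72, 64.00, 14.65.
Expected workplace injuries = Σ (standard pop × age-specific rate ÷ 10,000)
= 46,200×76.72/10,000 + 34,100×64.00/10,000 + 38,000×14.65/10,000
= 354.44 + 218.24 + 55.66 = 628.34.

628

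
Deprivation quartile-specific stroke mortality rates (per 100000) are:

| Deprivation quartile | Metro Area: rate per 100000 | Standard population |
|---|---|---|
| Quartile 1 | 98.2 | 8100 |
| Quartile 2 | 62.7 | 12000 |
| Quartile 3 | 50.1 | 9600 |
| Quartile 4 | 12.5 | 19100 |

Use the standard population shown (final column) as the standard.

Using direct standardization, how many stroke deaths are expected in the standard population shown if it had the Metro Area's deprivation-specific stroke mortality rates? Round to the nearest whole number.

23

Expected stroke deaths = Σ (standard pop × deprivation-specific rate ÷ 100000)
= 8100×98.2/100000 + 12000×62.7/100000 + 9600×50.1/100000 + 19100×12.5/100000
= 7.95 + 7.52 + 4.81 + 2.39 = 22.68.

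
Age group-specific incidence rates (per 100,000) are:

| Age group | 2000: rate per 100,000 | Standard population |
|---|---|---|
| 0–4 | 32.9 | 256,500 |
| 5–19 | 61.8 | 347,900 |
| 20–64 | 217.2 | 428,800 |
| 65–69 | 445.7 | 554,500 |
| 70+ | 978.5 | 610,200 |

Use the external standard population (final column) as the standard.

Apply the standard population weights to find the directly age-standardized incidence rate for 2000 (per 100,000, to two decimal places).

Standard total = 2,197,900; weights = 0.1167, 0.1583, 0.1951, 0.2523, 0.2776.
Standardized rate: 0.1167×32.9 + 0.1583×61.8 + 0.1951×217.2 + 0.2523×445.7 + 0.2776×978.5 = 440.1000 per 100,000.

440.10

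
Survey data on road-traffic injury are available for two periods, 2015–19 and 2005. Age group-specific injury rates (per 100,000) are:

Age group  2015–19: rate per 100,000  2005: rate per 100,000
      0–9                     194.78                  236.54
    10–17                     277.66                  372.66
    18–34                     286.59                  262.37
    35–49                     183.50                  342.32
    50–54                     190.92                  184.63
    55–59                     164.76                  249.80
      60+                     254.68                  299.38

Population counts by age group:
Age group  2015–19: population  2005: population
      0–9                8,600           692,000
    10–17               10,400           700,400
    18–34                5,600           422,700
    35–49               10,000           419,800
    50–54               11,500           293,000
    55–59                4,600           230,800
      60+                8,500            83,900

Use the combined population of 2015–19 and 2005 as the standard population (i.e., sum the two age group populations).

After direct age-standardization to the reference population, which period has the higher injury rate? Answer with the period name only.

2005

Combined standard total = 2,901,800; weights = 0.2414, 0.2450, 0.1476, 0.1481, 0.1049, 0.0811, 0.0318.
2015–19: 0.2414×194.78 + 0.2450×277.66 + 0.1476×286.59 + 0.1481×183.50 + 0.1049×190.92 + 0.0811×164.76 + 0.0318×254.68 = 226.0288 per 100,000.
2005: 0.2414×236.54 + 0.2450×372.66 + 0.1476×262.37 + 0.1481×342.32 + 0.1049×184.63 + 0.0811×249.80 + 0.0318×299.38 = 286.9923 per 100,000.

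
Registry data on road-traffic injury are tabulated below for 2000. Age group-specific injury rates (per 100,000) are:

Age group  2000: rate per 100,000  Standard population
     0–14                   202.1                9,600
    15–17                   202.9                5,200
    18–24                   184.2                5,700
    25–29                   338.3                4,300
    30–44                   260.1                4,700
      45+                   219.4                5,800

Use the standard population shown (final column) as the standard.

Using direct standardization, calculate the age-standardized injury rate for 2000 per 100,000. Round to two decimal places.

226.48

Standard total = 35,300; weights = 0.2720, 0.1473, 0.1615, 0.1218, 0.1331, 0.1643.
Standardized rate: 0.2720×202.1 + 0.1473×202.9 + 0.1615×184.2 + 0.1218×338.3 + 0.1331×260.1 + 0.1643×219.4 = 226.4833 per 100,000.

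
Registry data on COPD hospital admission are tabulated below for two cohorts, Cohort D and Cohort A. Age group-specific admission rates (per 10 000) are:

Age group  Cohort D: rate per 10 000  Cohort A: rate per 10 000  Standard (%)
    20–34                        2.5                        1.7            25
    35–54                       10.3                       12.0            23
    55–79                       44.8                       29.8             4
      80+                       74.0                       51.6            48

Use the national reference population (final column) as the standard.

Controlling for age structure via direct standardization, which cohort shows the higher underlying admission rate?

Standard weights: 0.25, 0.23, 0.04, 0.48.
Cohort D: 0.2500×2.5 + 0.2300×10.3 + 0.0400×44.8 + 0.4800×74.0 = 40.3060 per 10 000.
Cohort A: 0.2500×1.7 + 0.2300×12.0 + 0.0400×29.8 + 0.4800×51.6 = 29.1450 per 10 000.

Cohort D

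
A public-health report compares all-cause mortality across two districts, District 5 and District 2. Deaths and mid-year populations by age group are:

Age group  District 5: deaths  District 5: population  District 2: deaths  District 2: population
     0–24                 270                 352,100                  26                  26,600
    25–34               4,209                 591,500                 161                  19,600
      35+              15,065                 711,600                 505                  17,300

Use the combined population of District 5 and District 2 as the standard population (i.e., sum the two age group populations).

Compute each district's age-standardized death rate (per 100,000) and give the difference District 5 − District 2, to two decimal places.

Age-specific rates per 100,000 for District 5: 76.68, 711.58, 2117.06.
For District 2: 97.74, 821.43, 2919.08.
Combined standard total = 1,718,700; weights = 0.2203, 0.3556, 0.4241.
District 5: 0.2203×76.68 + 0.3556×711.58 + 0.4241×2117.06 = 1167.7500 per 100,000.
District 2: 0.2203×97.74 + 0.3556×821.43 + 0.4241×2919.08 = 1551.5824 per 100,000.
Difference = 1167.7500 − 1551.5824 = -383.8324.

-383.83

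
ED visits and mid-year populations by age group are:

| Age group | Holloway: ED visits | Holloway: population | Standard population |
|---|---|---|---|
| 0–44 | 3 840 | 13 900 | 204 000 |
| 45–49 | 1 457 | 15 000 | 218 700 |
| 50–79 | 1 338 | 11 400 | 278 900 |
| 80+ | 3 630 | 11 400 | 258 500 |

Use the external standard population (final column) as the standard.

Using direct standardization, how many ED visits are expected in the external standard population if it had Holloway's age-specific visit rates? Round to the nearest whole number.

192646

Age-specific rates per 1 000 for Holloway: 276.259, 97.133, 117.368, 318.421.
Expected ED visits = Σ (standard pop × age-specific rate ÷ 1 000)
= 204 000×276.259/1 000 + 218 700×97.133/1 000 + 278 900×117.368/1 000 + 258 500×318.421/1 000
= 56356.83 + 21243.06 + 32734.05 + 82311.84 = 192645.79.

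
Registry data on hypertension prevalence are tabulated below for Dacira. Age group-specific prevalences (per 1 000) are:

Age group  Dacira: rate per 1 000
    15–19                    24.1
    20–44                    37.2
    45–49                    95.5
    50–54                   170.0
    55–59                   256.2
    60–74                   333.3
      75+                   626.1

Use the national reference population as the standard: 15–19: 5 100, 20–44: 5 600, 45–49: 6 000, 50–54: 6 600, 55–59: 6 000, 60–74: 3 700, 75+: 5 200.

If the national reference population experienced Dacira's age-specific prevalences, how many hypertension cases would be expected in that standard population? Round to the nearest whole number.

Expected hypertension cases = Σ (standard pop × age-specific rate ÷ 1 000)
= 5 100×24.1/1 000 + 5 600×37.2/1 000 + 6 000×95.5/1 000 + 6 600×170.0/1 000 + 6 000×256.2/1 000 + 3 700×333.3/1 000 + 5 200×626.1/1 000
= 122.91 + 208.32 + 573.00 + 1122.00 + 1537.20 + 1233.21 + 3255.72 = 8052.36.

8052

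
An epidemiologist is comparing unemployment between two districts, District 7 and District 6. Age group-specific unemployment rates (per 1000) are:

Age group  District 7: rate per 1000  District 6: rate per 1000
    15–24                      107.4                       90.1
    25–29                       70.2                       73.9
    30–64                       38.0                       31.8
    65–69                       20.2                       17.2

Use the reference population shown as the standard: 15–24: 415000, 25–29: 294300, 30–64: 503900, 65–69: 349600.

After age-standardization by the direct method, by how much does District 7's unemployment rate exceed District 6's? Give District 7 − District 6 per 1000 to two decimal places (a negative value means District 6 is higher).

6.57

Standard total = 1562800; weights = 0.2655, 0.1883, 0.3224, 0.2237.
District 7: 0.2655×107.4 + 0.1883×70.2 + 0.3224×38.0 + 0.2237×20.2 = 58.5110 per 1000.
District 6: 0.2655×90.1 + 0.1883×73.9 + 0.3224×31.8 + 0.2237×17.2 = 51.9436 per 1000.
Difference = 58.5110 − 51.9436 = 6.5674.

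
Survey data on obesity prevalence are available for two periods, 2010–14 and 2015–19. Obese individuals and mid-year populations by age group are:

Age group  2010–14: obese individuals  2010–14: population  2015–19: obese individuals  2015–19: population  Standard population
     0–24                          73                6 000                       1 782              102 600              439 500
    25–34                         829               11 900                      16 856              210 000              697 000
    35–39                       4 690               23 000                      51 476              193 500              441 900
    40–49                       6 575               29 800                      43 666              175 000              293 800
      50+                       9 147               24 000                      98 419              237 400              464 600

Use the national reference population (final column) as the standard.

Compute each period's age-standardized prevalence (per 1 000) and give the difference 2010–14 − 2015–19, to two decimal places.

Age-specific rates per 1 000 for 2010–14: 12.167, 69.664, 203.913, 220.638, 381.125.
For 2015–19: 17.368, 80.267, 266.026, 249.520, 414.570.
Standard total = 2 336 800; weights = 0.1881, 0.2983, 0.1891, 0.1257, 0.1988.
2010–14: 0.1881×12.167 + 0.2983×69.664 + 0.1891×203.913 + 0.1257×220.638 + 0.1988×381.125 = 165.1430 per 1 000.
2015–19: 0.1881×17.368 + 0.2983×80.267 + 0.1891×266.026 + 0.1257×249.520 + 0.1988×414.570 = 191.3105 per 1 000.
Difference = 165.1430 − 191.3105 = -26.1675.

-26.17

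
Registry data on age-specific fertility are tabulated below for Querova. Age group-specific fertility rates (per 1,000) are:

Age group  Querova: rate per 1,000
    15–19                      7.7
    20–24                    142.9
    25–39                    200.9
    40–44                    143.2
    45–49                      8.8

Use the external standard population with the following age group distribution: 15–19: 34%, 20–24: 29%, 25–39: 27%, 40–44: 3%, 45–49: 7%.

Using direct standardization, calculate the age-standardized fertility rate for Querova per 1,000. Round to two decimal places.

Standard weights: 0.34, 0.29, 0.27, 0.03, 0.07.
Standardized rate: 0.3400×7.7 + 0.2900×142.9 + 0.2700×200.9 + 0.0300×143.2 + 0.0700×8.8 = 103.2140 per 1,000.

103.21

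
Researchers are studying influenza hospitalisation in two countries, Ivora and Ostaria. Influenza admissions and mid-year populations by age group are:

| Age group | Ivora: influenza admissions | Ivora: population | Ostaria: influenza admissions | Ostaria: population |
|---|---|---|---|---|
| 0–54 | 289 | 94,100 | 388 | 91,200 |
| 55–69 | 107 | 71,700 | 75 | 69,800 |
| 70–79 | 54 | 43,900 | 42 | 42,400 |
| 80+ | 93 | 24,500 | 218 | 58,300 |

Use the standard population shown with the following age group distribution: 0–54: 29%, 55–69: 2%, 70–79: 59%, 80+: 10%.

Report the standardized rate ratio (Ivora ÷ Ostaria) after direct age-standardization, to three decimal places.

0.915

Age-specific rates per 100,000 for Ivora: 307.12, 149.23, 123.01, 379.59.
For Ostaria: 425.44, 107.45, 99.06, 373.93.
Standard weights: 0.29, 0.02, 0.59, 0.10.
Ivora: 0.2900×307.12 + 0.0200×149.23 + 0.5900×123.01 + 0.1000×379.59 = 202.5827 per 100,000.
Ostaria: 0.2900×425.44 + 0.0200×107.45 + 0.5900×99.06 + 0.1000×373.93 = 221.3624 per 100,000.
Ratio = 202.5827 ÷ 221.3624 = 0.91516.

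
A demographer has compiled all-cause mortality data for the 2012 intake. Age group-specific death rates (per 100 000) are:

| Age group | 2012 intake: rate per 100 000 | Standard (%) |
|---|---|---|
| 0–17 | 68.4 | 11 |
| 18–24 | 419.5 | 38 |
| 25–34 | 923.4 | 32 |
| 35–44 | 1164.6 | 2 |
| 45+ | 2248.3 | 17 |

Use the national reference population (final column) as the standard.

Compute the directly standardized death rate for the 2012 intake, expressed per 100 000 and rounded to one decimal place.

Standard weights: 0.11, 0.38, 0.32, 0.02, 0.17.
Standardized rate: 0.1100×68.4 + 0.3800×419.5 + 0.3200×923.4 + 0.0200×1164.6 + 0.1700×2248.3 = 867.9250 per 100 000.

867.9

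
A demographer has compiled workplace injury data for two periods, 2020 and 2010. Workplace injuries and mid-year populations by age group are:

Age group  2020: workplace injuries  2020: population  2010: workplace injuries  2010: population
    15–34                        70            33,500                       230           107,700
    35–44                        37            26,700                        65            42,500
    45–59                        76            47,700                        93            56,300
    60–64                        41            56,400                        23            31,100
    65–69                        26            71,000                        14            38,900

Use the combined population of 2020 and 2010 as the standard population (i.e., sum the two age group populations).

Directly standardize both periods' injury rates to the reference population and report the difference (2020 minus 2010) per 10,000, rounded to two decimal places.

Age-specific rates per 10,000 for 2020: 20.90, 13.86, 15.93, 7.27, 3.66.
For 2010: 21.36, 15.29, 16.52, 7.40, 3.60.
Combined standard total = 511,800; weights = 0.2759, 0.1352, 0.2032, 0.1710, 0.2147.
2020: 0.2759×20.90 + 0.1352×13.86 + 0.2032×15.93 + 0.1710×7.27 + 0.2147×3.66 = 12.9053 per 10,000.
2010: 0.2759×21.36 + 0.1352×15.29 + 0.2032×16.52 + 0.1710×7.40 + 0.2147×3.60 = 13.3535 per 10,000.
Difference = 12.9053 − 13.3535 = -0.4482.

-0.45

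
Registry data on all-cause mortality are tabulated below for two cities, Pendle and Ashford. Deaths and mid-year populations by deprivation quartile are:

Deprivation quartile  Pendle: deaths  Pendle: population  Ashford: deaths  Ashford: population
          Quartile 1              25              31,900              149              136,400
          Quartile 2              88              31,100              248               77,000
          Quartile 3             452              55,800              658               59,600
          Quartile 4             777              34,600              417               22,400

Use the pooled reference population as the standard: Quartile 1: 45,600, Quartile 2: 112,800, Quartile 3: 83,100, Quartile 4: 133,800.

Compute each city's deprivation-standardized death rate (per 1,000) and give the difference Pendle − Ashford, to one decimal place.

0.6

Deprivation-specific rates per 1,000 for Pendle: 0.784, 2.830, 8.100, 22.457.
For Ashford: 1.092, 3.221, 11.040, 18.616.
Standard total = 375,300; weights = 0.1215, 0.3006, 0.2214, 0.3565.
Pendle: 0.1215×0.784 + 0.3006×2.830 + 0.2214×8.100 + 0.3565×22.457 = 10.7454 per 1,000.
Ashford: 0.1215×1.092 + 0.3006×3.221 + 0.2214×11.040 + 0.3565×18.616 = 10.1822 per 1,000.
Difference = 10.7454 − 10.1822 = 0.5632.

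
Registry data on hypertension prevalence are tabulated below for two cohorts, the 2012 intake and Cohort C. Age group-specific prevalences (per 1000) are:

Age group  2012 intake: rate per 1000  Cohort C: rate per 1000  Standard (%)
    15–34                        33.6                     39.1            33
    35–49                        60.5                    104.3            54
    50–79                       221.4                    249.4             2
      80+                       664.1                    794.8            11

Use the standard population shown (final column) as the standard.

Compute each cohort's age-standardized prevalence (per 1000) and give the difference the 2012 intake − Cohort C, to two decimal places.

Standard weights: 0.33, 0.54, 0.02, 0.11.
The 2012 intake: 0.3300×33.6 + 0.5400×60.5 + 0.0200×221.4 + 0.1100×664.1 = 121.2370 per 1000.
Cohort C: 0.3300×39.1 + 0.5400×104.3 + 0.0200×249.4 + 0.1100×794.8 = 161.6410 per 1000.
Difference = 121.2370 − 161.6410 = -40.4040.

-40.40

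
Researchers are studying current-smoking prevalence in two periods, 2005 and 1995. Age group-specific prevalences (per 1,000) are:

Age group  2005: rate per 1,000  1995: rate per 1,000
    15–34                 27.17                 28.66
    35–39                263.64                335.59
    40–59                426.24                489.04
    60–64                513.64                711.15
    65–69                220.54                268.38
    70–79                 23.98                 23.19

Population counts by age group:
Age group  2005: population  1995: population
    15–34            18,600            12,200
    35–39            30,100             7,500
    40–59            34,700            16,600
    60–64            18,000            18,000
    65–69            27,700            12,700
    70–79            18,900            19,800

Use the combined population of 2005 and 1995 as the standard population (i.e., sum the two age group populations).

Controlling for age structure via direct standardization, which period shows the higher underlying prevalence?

Combined standard total = 234,800; weights = 0.1312, 0.1601, 0.2185, 0.1533, 0.1721, 0.1648.
2005: 0.1312×27.17 + 0.1601×263.64 + 0.2185×426.24 + 0.1533×513.64 + 0.1721×220.54 + 0.1648×23.98 = 259.5600 per 1,000.
1995: 0.1312×28.66 + 0.1601×335.59 + 0.2185×489.04 + 0.1533×711.15 + 0.1721×268.38 + 0.1648×23.19 = 323.3819 per 1,000.

1995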